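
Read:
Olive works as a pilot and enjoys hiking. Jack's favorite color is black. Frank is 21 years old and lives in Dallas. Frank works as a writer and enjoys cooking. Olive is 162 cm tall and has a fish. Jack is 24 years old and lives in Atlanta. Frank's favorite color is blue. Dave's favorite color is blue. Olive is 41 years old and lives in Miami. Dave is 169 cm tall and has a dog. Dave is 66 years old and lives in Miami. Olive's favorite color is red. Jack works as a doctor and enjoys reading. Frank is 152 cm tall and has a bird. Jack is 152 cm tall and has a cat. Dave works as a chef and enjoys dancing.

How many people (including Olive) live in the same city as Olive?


Olive lives in Miami. Count = 2

2


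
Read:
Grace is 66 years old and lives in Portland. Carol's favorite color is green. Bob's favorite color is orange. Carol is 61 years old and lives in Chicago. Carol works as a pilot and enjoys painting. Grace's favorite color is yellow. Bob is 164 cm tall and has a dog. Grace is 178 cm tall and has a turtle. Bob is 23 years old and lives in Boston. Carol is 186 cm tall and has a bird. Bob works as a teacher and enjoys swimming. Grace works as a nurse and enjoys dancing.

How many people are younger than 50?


Filter: 1

1


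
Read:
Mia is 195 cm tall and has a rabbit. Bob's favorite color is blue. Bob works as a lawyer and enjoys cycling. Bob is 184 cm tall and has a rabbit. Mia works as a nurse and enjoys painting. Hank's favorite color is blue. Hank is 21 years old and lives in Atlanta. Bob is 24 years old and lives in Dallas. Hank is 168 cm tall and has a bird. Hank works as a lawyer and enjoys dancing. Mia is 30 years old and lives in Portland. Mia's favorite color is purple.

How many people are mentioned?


People: Hank, Mia, Bob. Count = 3

3


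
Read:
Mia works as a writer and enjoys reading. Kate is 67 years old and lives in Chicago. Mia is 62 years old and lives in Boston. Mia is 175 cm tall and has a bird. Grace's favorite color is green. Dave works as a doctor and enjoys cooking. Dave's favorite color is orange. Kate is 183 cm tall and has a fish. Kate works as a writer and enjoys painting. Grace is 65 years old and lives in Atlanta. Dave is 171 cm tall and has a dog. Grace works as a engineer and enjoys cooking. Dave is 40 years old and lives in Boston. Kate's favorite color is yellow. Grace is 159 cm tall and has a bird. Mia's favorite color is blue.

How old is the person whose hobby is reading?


Person with hobby=reading is Mia, age 62

62


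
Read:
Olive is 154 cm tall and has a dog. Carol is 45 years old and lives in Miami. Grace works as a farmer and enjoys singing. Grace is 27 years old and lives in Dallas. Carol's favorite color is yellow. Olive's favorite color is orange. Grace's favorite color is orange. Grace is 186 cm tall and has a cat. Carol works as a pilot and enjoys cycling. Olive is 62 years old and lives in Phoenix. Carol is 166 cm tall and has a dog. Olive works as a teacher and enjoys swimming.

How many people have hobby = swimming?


Count: 1

1


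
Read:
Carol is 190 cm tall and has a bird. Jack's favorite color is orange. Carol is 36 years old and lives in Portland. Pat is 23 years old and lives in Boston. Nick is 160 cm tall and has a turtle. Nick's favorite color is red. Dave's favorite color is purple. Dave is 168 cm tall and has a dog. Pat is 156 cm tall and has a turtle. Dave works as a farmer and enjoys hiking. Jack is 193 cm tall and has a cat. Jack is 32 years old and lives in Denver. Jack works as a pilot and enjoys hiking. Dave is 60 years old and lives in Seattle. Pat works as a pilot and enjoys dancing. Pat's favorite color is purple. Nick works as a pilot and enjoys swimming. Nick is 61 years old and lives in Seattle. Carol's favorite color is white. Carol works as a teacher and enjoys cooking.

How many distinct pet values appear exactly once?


Unique pet values: 3

3


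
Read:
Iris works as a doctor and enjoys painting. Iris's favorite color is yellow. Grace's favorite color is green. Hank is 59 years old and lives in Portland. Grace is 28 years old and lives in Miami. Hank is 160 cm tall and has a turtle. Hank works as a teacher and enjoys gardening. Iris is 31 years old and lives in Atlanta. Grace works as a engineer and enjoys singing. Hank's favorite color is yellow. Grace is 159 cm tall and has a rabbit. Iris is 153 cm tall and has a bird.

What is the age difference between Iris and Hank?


|31 - 59| = 28

28


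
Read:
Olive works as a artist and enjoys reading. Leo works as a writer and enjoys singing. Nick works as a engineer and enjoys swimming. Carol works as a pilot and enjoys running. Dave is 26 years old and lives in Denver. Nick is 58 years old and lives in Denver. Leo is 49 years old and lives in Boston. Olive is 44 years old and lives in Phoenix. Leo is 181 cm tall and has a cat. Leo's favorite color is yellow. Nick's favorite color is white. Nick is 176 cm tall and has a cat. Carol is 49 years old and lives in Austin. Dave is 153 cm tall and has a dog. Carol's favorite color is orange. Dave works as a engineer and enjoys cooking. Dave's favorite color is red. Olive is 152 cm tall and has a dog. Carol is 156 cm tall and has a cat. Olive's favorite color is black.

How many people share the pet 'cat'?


Count: 3

3


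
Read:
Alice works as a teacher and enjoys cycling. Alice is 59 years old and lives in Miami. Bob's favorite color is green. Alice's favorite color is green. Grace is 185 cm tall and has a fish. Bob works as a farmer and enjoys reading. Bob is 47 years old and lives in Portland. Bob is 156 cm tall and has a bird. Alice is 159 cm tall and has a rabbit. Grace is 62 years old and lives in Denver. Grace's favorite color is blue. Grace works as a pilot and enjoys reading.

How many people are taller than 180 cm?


Taller than 180: 1

1


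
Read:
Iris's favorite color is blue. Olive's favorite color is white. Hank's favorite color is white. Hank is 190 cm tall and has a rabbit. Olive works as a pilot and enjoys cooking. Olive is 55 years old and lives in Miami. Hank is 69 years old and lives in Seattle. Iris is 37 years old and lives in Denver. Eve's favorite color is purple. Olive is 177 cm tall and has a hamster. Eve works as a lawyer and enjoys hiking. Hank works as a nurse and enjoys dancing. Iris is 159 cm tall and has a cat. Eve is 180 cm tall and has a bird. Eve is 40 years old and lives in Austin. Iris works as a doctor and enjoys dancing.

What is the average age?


Sum=201, n=4, avg=50.25

50.25


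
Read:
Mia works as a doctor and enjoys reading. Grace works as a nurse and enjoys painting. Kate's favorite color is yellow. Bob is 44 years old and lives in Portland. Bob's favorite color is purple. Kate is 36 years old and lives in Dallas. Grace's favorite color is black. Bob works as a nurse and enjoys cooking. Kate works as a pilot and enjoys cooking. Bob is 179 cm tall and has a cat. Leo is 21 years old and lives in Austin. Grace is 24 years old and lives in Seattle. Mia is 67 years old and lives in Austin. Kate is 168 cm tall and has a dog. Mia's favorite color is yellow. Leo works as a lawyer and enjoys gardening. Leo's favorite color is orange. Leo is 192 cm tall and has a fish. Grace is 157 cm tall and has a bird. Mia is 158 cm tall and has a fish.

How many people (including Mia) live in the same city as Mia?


Mia lives in Austin. Count = 2

2


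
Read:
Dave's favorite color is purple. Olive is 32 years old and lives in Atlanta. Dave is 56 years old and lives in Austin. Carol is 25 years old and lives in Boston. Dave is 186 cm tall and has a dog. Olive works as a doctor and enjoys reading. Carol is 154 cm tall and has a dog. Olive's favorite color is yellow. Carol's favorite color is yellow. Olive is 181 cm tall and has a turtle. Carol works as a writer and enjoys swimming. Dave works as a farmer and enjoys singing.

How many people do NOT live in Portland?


Not in Portland: 3

3


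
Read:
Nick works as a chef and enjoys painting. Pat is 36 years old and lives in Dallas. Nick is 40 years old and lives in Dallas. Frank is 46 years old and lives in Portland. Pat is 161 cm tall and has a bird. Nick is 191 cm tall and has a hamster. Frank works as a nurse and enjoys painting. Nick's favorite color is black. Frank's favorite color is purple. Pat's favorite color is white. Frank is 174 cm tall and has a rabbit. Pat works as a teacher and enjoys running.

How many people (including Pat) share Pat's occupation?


Pat is a teacher. Count = 1

1


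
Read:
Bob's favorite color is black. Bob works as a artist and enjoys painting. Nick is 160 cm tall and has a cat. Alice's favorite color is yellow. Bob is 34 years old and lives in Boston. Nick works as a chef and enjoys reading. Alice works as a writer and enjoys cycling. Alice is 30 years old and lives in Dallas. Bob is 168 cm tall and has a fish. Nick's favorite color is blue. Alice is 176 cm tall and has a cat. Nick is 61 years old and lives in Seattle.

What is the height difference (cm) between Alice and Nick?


|176 - 160| = 16

16


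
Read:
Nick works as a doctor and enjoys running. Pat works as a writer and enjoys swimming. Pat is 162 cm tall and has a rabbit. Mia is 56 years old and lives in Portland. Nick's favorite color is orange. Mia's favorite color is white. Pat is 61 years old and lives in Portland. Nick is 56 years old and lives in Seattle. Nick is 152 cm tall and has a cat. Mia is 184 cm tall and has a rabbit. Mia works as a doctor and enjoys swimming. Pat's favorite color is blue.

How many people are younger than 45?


Filter: 0

0


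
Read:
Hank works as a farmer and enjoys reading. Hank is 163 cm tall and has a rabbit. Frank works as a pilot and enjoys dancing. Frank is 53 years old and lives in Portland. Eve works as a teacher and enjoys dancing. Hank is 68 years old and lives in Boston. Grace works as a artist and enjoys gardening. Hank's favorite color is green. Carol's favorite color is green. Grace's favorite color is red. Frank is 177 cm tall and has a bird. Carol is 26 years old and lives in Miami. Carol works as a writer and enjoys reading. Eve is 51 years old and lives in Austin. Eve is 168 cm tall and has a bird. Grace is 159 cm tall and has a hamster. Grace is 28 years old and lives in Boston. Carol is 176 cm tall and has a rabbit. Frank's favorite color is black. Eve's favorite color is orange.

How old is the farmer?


The farmer is Hank, age 68

68


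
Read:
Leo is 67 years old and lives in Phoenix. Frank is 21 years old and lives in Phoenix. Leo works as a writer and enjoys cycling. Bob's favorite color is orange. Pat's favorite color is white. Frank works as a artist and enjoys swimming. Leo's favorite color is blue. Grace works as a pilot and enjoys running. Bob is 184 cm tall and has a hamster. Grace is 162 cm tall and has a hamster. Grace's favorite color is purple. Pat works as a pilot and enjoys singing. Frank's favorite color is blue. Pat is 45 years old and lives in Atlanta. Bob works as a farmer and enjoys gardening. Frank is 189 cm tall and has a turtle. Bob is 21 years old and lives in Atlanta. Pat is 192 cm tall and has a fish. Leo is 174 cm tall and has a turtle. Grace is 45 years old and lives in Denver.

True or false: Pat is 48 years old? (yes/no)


Pat is actually 45. no

no


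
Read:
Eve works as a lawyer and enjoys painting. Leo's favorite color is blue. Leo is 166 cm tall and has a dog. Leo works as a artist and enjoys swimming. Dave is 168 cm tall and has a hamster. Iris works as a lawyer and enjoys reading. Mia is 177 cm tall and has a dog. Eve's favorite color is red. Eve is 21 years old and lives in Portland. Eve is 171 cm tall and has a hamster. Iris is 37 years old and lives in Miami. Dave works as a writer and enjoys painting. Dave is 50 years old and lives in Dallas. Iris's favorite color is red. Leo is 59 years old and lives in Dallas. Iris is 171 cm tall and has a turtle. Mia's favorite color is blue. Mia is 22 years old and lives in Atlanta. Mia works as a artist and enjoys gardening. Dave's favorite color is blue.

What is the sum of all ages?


50+22+59+21+37 = 189

189


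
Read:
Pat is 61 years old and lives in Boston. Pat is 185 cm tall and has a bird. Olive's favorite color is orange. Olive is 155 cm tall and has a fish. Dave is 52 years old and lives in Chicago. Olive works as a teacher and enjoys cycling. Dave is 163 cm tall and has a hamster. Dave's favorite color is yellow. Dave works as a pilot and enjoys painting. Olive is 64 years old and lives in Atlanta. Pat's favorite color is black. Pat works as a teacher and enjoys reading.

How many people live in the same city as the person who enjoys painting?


Person with hobby painting is Dave, city Chicago. Count = 1

1


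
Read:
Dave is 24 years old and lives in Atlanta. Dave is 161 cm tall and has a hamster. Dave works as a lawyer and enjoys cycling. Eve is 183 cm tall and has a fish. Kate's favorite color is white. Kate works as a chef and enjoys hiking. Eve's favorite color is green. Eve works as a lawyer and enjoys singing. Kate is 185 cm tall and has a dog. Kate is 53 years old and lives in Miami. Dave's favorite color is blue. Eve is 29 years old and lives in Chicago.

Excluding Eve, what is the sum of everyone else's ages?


Sum (excluding Eve): 77

77


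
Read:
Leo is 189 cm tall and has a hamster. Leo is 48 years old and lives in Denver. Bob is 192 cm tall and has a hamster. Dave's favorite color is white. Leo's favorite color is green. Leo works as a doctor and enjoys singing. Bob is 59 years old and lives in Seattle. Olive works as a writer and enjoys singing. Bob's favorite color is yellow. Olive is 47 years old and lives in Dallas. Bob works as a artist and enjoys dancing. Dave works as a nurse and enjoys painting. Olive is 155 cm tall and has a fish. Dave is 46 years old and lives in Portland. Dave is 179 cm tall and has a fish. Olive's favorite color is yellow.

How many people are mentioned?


People: Bob, Dave, Olive, Leo. Count = 4

4


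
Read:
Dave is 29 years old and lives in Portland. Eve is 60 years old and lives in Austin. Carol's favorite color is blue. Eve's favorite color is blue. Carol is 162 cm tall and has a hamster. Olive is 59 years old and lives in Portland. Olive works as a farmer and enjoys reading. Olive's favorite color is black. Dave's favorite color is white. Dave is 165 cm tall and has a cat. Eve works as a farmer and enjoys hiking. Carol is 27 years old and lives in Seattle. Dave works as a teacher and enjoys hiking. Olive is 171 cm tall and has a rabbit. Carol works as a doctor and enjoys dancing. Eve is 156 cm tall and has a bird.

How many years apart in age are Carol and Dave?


27 vs 29, diff = 2

2


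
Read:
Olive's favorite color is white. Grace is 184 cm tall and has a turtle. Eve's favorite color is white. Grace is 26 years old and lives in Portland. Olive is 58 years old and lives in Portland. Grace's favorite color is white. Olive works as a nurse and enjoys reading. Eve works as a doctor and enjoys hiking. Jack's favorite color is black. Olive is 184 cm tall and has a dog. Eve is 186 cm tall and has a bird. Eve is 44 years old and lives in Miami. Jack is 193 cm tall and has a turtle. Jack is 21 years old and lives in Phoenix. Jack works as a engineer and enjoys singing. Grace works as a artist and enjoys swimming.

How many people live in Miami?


Count in Miami: 1

1


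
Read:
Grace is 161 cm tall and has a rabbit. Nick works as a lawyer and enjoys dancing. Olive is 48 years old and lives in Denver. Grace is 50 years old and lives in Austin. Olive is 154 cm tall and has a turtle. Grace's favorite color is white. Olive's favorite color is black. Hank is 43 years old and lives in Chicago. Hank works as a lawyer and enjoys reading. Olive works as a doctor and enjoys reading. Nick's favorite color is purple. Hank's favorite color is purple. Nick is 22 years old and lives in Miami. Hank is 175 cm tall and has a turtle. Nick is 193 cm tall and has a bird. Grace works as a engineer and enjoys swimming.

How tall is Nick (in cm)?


Nick is 193 cm tall

193


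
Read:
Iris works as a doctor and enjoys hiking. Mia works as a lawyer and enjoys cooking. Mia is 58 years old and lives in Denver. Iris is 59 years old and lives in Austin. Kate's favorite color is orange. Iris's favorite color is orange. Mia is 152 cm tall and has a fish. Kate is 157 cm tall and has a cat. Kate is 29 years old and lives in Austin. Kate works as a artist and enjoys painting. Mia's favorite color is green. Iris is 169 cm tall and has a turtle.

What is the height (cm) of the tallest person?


Tallest: Iris at 169 cm

169


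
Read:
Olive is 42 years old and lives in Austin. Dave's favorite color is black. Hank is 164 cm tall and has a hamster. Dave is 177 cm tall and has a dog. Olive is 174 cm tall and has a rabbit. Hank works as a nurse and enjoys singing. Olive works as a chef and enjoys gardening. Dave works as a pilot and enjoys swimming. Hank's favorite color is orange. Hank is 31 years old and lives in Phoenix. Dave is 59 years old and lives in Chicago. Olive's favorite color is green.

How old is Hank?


Hank is 31 years old

31


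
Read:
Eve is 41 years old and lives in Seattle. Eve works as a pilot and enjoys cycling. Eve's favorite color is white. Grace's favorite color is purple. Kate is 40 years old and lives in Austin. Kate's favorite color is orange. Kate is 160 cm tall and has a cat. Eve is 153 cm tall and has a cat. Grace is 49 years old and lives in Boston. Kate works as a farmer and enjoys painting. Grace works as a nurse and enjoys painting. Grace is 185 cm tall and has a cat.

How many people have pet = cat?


Count: 3

3


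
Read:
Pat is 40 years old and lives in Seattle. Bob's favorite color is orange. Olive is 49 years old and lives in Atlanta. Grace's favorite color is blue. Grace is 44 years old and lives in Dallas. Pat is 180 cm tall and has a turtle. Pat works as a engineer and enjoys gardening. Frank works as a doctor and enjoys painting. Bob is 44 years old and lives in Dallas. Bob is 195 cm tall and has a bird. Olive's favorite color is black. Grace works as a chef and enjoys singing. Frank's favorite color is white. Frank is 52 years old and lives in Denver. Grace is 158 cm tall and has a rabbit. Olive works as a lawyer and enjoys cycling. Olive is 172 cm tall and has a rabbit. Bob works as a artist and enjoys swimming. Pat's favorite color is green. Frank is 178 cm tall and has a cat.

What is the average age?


Sum=229, n=5, avg=45.8

45.8


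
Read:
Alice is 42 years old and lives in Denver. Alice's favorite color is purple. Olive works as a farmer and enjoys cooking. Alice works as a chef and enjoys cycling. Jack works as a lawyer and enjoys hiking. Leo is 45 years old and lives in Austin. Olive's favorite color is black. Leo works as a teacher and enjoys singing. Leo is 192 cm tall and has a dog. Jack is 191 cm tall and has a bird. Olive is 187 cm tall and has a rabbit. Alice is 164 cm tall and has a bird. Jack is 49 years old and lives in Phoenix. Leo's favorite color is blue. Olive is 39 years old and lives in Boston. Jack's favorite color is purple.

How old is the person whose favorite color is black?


Person with favorite color=black is Olive, age 39

39


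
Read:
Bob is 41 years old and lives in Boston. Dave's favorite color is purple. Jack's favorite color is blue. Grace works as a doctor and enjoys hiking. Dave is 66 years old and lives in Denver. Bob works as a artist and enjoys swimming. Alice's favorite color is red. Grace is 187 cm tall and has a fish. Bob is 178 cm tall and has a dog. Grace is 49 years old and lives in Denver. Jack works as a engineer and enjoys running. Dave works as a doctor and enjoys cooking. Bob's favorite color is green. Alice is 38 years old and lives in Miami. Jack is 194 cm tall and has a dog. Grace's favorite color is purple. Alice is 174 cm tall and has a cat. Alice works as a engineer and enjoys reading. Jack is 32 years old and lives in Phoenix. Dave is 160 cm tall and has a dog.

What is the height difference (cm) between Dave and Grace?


|160 - 187| = 27

27


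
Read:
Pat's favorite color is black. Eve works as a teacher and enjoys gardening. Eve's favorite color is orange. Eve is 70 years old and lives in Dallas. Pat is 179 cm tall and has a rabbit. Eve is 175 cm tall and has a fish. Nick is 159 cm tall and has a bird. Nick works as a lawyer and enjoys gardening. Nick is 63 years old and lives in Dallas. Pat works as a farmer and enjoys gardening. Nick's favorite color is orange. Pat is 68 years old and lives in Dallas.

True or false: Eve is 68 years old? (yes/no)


Eve is actually 70. no

no


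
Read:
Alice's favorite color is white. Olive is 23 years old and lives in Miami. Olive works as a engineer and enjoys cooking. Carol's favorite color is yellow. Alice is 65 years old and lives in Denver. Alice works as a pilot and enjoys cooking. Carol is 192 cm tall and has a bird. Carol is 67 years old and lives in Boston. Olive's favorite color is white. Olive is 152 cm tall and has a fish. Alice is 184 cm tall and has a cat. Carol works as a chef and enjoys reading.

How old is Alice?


Alice is 65 years old

65


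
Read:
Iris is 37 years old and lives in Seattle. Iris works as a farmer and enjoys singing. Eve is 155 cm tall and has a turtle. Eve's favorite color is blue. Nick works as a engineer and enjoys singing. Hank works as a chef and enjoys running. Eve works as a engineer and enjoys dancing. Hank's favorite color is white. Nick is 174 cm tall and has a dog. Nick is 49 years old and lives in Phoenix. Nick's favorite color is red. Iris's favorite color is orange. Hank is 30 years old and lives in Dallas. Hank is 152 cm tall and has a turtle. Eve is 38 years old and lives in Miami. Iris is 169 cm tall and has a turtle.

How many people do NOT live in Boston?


Not in Boston: 4

4


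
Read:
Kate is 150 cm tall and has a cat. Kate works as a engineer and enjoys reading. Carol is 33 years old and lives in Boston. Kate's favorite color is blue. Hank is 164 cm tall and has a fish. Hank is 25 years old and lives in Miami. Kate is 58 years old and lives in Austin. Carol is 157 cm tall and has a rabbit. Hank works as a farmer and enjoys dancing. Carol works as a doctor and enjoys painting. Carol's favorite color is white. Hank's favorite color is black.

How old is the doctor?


The doctor is Carol, age 33

33


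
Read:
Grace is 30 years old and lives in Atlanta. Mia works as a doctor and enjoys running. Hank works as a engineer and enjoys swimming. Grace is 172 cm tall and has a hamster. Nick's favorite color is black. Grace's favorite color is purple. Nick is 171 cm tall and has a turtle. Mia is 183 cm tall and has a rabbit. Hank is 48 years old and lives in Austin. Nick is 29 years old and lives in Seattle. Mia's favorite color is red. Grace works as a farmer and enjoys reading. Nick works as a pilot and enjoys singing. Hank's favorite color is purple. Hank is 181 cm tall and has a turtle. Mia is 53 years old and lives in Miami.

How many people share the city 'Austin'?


Count: 1

1


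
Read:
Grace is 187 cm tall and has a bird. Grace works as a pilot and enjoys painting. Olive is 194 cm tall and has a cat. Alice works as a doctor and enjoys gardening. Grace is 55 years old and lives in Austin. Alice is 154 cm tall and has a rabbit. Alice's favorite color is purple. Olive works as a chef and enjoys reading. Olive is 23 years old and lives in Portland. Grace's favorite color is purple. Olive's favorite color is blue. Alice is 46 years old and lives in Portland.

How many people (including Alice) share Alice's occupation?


Alice is a doctor. Count = 1

1


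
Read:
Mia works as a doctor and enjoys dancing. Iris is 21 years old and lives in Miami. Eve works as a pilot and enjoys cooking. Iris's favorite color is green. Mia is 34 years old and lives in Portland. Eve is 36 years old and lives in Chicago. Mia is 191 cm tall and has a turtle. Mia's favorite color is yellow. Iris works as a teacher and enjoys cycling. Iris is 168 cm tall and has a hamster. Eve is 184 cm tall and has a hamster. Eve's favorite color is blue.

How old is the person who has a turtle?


Person with turtle is Mia, age 34

34


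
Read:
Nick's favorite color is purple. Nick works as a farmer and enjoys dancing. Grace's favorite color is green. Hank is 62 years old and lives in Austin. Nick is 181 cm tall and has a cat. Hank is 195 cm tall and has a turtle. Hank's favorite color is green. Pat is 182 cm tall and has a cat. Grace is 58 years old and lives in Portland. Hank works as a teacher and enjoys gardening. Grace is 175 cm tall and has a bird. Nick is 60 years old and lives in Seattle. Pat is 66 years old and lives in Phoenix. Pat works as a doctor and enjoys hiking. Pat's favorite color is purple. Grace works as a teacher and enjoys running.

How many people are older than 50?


Filter: 4

4


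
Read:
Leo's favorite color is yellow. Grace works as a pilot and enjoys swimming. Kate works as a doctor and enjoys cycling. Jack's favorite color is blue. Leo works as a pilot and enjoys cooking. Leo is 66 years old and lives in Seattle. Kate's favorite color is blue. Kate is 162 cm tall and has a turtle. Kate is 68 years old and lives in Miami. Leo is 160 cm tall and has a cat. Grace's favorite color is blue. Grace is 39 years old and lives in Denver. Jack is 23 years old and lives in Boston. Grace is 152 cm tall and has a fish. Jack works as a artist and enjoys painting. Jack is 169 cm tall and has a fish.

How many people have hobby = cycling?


Count: 1

1


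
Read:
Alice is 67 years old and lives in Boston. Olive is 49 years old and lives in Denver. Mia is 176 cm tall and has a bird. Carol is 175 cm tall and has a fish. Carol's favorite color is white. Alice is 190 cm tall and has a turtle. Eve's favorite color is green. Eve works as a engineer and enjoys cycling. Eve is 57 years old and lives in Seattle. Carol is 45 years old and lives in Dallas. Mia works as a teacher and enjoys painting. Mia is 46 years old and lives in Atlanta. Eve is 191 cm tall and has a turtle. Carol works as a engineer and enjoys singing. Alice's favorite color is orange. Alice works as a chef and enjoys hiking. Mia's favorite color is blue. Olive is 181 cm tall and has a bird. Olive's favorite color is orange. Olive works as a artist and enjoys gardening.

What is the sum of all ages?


67+45+49+57+46 = 264

264


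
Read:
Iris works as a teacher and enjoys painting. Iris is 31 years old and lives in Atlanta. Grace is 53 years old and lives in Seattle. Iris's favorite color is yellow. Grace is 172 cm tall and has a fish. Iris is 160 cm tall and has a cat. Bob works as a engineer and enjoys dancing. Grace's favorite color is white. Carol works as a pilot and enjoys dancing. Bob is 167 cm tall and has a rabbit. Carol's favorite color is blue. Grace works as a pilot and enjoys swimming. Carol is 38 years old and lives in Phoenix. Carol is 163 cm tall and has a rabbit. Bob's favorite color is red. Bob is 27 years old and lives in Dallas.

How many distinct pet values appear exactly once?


Unique pet values: 2

2


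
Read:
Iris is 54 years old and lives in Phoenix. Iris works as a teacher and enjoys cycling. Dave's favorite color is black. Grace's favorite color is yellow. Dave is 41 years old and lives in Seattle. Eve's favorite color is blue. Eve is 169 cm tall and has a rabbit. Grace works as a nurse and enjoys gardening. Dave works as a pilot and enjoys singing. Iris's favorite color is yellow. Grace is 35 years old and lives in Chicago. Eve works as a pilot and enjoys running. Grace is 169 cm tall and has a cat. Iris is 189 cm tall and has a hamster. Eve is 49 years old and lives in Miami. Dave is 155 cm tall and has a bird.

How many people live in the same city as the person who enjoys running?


Person with hobby running is Eve, city Miami. Count = 1

1


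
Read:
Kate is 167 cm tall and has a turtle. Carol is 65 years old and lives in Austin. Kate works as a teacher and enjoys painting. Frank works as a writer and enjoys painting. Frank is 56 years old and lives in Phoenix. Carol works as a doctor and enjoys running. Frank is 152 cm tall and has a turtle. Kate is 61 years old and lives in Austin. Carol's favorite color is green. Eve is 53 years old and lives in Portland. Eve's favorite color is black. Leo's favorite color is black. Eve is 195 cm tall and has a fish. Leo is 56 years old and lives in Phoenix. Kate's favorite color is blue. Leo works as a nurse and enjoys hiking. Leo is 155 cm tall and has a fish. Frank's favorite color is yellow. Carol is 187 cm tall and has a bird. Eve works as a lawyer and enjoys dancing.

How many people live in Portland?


Count in Portland: 1

1


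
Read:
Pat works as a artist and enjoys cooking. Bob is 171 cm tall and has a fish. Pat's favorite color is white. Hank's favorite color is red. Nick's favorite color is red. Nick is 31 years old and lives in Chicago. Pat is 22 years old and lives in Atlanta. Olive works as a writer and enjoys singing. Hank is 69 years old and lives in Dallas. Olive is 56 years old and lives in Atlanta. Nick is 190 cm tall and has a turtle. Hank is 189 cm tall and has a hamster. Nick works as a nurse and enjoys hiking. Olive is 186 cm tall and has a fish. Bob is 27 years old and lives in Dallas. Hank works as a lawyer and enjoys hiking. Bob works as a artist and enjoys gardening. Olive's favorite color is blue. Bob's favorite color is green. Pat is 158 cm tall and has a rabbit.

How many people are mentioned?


People: Nick, Pat, Olive, Bob, Hank. Count = 5

5


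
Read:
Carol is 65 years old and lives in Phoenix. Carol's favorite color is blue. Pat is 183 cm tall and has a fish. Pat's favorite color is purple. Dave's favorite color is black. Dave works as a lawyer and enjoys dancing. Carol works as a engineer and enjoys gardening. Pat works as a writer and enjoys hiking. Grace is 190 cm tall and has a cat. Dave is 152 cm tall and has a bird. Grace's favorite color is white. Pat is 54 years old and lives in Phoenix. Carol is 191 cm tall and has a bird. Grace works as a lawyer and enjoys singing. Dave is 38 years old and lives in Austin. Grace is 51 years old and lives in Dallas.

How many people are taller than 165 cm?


Taller than 165: 3

3


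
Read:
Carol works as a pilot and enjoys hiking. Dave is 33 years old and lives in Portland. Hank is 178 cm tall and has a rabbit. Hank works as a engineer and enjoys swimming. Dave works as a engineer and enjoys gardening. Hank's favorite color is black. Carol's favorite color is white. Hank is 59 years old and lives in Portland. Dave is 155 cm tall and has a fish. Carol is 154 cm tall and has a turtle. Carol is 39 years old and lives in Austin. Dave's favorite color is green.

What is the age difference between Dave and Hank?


|33 - 59| = 26

26


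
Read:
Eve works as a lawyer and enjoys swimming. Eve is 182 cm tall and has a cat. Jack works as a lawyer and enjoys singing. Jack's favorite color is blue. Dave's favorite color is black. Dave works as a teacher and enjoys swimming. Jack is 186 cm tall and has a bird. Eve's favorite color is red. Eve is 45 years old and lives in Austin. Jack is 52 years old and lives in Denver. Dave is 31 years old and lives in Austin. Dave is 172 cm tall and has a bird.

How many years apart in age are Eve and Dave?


45 vs 31, diff = 14

14


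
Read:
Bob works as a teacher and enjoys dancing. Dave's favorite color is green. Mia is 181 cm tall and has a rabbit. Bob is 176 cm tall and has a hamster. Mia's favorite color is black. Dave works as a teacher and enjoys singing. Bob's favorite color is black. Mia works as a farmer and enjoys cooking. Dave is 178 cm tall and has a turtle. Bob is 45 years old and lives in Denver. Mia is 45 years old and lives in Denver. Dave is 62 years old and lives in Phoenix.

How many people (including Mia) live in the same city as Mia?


Mia lives in Denver. Count = 2

2


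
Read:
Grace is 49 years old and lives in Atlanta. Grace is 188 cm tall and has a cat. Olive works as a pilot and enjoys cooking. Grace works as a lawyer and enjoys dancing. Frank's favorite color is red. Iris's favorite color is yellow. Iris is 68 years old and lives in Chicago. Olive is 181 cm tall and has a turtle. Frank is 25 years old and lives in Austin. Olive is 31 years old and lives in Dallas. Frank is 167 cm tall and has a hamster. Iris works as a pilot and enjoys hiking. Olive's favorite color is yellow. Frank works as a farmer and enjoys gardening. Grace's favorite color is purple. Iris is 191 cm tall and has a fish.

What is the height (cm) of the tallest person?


Tallest: Iris at 191 cm

191


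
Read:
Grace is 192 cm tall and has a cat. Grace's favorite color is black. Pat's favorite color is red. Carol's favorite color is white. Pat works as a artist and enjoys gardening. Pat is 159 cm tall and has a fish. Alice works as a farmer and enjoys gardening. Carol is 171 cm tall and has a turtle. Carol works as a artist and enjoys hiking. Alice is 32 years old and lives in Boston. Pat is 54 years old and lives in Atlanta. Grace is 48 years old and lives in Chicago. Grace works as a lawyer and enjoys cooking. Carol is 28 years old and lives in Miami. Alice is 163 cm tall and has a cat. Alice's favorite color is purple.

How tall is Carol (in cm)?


Carol is 171 cm tall

171


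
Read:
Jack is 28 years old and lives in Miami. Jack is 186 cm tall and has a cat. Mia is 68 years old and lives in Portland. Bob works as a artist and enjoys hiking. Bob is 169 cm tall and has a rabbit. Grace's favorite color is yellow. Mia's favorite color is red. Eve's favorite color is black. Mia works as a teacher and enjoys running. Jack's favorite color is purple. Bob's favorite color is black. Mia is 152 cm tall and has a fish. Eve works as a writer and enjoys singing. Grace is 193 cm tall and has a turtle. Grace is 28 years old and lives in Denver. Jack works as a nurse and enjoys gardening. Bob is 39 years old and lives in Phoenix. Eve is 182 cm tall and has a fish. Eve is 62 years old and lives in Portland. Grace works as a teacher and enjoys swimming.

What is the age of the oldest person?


Oldest: Mia at 68

68


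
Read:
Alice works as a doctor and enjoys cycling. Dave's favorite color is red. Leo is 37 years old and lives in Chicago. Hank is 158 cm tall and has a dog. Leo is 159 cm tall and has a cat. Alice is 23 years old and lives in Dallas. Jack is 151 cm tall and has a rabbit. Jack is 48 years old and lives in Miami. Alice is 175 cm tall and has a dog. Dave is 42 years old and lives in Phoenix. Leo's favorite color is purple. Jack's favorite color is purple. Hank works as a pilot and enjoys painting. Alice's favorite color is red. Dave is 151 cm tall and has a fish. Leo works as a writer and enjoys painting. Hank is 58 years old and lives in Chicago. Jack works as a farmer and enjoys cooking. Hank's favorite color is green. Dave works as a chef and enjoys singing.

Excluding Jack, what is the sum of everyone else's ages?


Sum (excluding Jack): 160

160


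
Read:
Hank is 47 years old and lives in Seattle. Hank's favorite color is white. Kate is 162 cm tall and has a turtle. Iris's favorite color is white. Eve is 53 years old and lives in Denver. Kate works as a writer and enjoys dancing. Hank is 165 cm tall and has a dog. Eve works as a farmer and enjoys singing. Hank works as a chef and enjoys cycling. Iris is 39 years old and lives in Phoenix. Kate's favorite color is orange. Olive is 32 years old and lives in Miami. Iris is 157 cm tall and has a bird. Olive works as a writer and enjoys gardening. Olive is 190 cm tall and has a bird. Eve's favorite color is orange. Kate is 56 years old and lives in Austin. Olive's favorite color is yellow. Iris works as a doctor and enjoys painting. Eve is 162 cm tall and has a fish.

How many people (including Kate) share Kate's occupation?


Kate is a writer. Count = 2

2


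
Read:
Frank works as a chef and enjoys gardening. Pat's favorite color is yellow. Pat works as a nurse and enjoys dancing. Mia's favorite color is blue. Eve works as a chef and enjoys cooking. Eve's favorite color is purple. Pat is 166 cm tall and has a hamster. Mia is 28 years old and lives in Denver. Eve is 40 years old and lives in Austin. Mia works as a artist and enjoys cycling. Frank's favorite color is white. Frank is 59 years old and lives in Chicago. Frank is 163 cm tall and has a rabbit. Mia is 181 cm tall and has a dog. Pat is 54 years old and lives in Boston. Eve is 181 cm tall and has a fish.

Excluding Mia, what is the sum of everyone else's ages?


Sum (excluding Mia): 153

153


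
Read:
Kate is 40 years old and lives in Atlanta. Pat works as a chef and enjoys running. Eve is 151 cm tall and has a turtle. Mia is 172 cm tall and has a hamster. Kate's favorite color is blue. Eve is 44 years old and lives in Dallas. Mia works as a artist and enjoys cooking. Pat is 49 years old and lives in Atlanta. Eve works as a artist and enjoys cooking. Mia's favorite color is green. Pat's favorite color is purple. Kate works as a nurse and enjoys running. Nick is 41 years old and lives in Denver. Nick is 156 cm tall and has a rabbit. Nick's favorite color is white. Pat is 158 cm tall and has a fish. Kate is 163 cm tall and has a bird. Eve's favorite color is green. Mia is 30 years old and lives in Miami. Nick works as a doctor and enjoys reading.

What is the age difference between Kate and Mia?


|40 - 30| = 10

10


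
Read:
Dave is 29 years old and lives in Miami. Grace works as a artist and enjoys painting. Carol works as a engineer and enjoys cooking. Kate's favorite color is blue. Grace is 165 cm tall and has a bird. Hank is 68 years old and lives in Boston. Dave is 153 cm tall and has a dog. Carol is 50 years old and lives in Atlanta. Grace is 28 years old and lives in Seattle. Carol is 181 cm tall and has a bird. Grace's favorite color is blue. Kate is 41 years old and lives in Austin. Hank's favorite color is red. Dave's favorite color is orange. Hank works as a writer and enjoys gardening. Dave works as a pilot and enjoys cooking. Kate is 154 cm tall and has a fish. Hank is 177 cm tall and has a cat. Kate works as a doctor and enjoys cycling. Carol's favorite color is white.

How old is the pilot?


The pilot is Dave, age 29

29


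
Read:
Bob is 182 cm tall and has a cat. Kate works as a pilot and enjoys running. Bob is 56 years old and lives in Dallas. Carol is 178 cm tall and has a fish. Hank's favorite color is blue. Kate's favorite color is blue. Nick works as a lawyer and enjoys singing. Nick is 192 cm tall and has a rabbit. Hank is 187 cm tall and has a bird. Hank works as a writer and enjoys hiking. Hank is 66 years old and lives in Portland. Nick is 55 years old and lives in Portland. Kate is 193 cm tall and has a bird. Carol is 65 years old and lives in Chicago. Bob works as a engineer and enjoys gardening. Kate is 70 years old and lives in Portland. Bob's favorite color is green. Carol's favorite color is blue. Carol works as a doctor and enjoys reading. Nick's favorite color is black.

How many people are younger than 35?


Filter: 0

0


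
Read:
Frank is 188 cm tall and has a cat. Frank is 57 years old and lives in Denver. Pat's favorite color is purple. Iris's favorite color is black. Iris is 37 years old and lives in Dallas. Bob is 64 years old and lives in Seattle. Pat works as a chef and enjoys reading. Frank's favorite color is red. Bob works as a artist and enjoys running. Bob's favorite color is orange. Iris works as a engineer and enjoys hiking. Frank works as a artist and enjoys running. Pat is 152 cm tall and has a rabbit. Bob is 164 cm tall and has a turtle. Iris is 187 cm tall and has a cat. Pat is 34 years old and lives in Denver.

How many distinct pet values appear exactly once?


Unique pet values: 2

2


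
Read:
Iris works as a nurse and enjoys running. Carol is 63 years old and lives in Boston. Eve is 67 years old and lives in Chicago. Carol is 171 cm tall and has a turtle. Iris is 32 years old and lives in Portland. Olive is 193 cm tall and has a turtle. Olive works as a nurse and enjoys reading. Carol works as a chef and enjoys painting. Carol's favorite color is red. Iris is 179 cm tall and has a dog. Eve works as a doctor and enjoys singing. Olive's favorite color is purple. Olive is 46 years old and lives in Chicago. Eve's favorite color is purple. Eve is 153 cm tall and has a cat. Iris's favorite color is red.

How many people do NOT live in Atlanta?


Not in Atlanta: 4

4
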